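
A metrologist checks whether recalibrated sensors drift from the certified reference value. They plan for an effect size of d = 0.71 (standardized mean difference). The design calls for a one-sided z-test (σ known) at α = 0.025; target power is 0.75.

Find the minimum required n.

n = 14

Set Φ(δ − 1.960) = 0.75; then δ − 1.960 = Φ⁻¹(0.75) = 0.674, giving δ = 2.634.
δ = d·√n ⇒ n = (δ/d)² = (2.634 / 0.71)² = 13.77.
Rounding up, n = 14.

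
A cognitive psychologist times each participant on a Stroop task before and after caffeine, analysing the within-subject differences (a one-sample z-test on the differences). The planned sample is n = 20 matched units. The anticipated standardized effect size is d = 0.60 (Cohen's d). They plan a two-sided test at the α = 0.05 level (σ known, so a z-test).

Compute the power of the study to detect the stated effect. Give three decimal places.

Power ≈ 0.765

Noncentrality parameter: δ = d·√n = 0.60 × √20 = 2.6833
Critical value for a two-sided test at α = 0.05: z_{α/2} = 1.960.
Power = Φ(δ − 1.960) + Φ(−δ − 1.960) = Φ(0.723) + Φ(-4.643) = 0.7653 + 0.0000 = 0.7653.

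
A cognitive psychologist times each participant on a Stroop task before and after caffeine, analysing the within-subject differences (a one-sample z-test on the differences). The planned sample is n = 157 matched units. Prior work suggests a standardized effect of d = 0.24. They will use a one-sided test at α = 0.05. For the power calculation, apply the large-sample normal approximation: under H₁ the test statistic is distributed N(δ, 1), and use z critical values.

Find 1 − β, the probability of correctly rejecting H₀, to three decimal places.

Power ≈ 0.913

Noncentrality parameter: δ = d·√n = 0.24 × √157 = 3.0072
One-sided α = 0.05 → critical value z_{0.05} = 1.645.
Power = Φ(δ − 1.645) = Φ(1.362) = 0.9135.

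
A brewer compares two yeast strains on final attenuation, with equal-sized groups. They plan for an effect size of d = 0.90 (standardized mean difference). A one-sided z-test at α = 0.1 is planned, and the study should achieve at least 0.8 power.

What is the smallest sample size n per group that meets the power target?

n = 12 per group

Set Φ(δ − 1.282) = 0.8; then δ − 1.282 = Φ⁻¹(0.8) = 0.842, giving δ = 2.123.
δ = d·√(n/2) ⇒ n = 2(δ/d)² = 2 × (2.123 / 0.90)² = 11.13.
Round up to the next whole unit.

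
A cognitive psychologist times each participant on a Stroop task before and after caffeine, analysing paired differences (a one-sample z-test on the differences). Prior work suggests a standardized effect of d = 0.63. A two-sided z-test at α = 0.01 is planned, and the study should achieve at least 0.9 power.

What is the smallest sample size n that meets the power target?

Set Φ(δ − 2.576) = 0.9; then δ − 2.576 = Φ⁻¹(0.9) = 1.282, giving δ = 3.857.
(For δ > 0 the lower-tail rejection region contributes negligibly to power, so the one-term inversion is standard.)
δ = d·√n ⇒ n = (δ/d)² = (3.857 / 0.63)² = 37.49.
Rounding up, n = 38.

n = 38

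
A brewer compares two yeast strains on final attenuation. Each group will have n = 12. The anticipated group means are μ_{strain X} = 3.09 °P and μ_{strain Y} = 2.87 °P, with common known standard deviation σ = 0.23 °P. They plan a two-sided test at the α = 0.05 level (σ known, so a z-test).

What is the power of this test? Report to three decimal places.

Standardized effect: d = |μ_{strain X} − μ_{strain Y}| / σ = |3.09 − 2.87| / 0.23 = 0.9565
Noncentrality parameter: δ = d·√(n/2) = 0.9565 × √(12/2) = 2.3430
Critical value for a two-sided test at α = 0.05: z_{α/2} = 1.960.
Power = Φ(δ − 1.960) + Φ(−δ − 1.960) = Φ(0.383) + Φ(-4.303) = 0.6491 + 0.0000 = 0.6492.

Power ≈ 0.649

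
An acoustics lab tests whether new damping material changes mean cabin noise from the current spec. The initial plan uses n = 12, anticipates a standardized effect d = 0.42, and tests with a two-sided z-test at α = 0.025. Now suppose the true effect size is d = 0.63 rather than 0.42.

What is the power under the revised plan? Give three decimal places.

Power ≈ 0.476

With d = 0.63: δ = d·√n = 0.63 × √12 = 2.1824. Critical value z_{0.0125} = 2.241.
Revised power = Φ(δ − 2.241) + Φ(−δ − 2.241) = Φ(-0.059) + Φ(-4.424) = 0.4765 + 0.0000 = 0.4765.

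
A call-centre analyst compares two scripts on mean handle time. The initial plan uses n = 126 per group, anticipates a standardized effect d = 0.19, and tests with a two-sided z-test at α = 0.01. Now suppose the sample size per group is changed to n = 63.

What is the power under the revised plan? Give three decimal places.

With n = 63 per group: δ = d·√(n/2) = 0.19 × √(63/2) = 1.0664. Critical value z_{0.005} = 2.576.
Revised power = Φ(δ − 2.576) + Φ(−δ − 2.576) = Φ(-1.509) + Φ(-3.642) = 0.0656 + 0.0001 = 0.0657.

Power ≈ 0.066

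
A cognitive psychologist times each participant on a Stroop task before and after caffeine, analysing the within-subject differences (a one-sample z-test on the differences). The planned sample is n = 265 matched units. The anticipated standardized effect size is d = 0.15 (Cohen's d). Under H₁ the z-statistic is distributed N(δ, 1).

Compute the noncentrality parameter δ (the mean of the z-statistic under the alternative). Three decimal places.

δ = d·√n = 0.15 × √265 = 2.4418

δ ≈ 2.442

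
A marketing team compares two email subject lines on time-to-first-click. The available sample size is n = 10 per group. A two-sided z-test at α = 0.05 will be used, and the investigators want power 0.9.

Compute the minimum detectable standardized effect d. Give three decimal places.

d ≈ 1.450

Required noncentrality: δ = z_{0.025} + z_{0.10} = 1.960 + 1.282 = 3.242.
(Lower-tail contribution to power is negligible for δ > 0.)
δ = d·√(n/2) ⇒ d = δ/√(n/2) = 3.242/√(10/2) = 1.4496.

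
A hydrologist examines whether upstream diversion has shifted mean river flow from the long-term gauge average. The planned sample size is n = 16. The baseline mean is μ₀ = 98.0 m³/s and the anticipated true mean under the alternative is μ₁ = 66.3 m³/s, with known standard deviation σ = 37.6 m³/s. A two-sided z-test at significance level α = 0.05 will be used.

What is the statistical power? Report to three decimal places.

Standardized effect: d = |μ₁ − μ₀| / σ = |66.3 − 98.0| / 37.6 = 0.8431
Noncentrality parameter: δ = d·√n = 0.8431 × √16 = 3.3723
Two-sided α = 0.05 → critical value z_{0.025} = 1.960.
Power = Φ(δ − 1.960) + Φ(−δ − 1.960) = Φ(1.412) + Φ(-5.332) = 0.9211 + 0.0000 = 0.9211.

Power ≈ 0.921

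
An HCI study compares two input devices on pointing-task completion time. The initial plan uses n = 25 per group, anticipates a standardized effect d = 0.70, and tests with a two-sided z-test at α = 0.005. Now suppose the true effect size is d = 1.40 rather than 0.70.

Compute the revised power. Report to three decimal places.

With d = 1.40: δ = d·√(n/2) = 1.40 × √(25/2) = 4.9497. Critical value z_{0.0025} = 2.807.
Revised power = Φ(δ − 2.807) + Φ(−δ − 2.807) = Φ(2.143) + Φ(-7.757) = 0.9839 + 0.0000 = 0.9839.

Power ≈ 0.984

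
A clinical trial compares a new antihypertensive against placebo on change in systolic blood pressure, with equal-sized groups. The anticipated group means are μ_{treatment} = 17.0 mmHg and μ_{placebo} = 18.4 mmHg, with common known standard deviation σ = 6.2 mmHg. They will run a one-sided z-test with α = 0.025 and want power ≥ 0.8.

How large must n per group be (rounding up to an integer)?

Standardized effect: d = |μ_{treatment} − μ_{placebo}| / σ = |17.0 − 18.4| / 6.2 = 0.2258
Set Φ(δ − 1.960) = 0.8; then δ − 1.960 = Φ⁻¹(0.8) = 0.842, giving δ = 2.802.
δ = d·√(n/2) ⇒ n = 2(δ/d)² = 2 × (2.802 / 0.2258)² = 307.87.
Rounding up, n = 308 per group.

n = 308 per group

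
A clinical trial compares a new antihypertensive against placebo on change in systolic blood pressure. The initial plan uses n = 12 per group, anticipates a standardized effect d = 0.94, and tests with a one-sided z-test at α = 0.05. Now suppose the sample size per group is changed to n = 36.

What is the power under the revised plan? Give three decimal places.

With n = 36 per group: δ = d·√(n/2) = 0.94 × √(36/2) = 3.9881. Critical value z_{0.05} = 1.645.
Revised power = Φ(δ − 1.645) = Φ(2.343) = 0.9904.

Power ≈ 0.990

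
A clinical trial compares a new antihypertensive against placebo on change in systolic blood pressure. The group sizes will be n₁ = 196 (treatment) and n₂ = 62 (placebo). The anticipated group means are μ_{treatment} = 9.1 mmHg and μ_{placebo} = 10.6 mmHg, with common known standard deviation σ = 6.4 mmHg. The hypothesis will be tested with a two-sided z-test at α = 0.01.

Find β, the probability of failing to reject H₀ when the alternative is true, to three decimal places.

Standardized effect: d = |μ_{treatment} − μ_{placebo}| / σ = |9.1 − 10.6| / 6.4 = 0.2344
Noncentrality parameter: δ = d / √(1/n₁ + 1/n₂) = 0.2344 / √(1/196 + 1/62) = 1.6085
Critical value for a two-sided test at α = 0.01: z_{α/2} = 2.576.
Power = Φ(δ − 2.576) + Φ(−δ − 2.576) = Φ(-0.967) + Φ(-4.184) = 0.1667 + 0.0000 = 0.1667.
Type II error: β = 1 − power = 1 − 0.1667 = 0.8333.

β ≈ 0.833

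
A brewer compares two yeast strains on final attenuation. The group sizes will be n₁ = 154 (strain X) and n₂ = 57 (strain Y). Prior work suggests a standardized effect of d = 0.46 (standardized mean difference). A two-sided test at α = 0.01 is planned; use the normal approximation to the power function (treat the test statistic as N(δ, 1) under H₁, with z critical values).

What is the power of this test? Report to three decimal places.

Power ≈ 0.652

Noncentrality parameter: δ = d / √(1/n₁ + 1/n₂) = 0.46 / √(1/154 + 1/57) = 2.9670
Critical value for a two-sided test at α = 0.01: z_{α/2} = 2.576.
Power = Φ(δ − 2.576) + Φ(−δ − 2.576) = Φ(0.391) + Φ(-5.543) = 0.6522 + 0.0000 = 0.6522.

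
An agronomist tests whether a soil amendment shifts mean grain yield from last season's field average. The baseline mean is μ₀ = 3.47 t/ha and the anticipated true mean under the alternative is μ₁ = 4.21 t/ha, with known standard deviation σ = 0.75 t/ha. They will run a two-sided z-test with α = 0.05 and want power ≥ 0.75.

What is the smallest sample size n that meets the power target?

Standardized effect: d = |μ₁ − μ₀| / σ = |4.21 − 3.47| / 0.75 = 0.9867
For power 0.75 need Φ(δ − z_{0.025}) = 0.75, so δ = z_{0.025} + z_{0.25} = 1.960 + 0.674 = 2.634.
(The Φ(−δ − z_{α/2}) term is vanishingly small for δ > 0 and is dropped in the standard sample-size formula.)
δ = d·√n ⇒ n = (δ/d)² = (2.634 / 0.9867)² = 7.13.
Rounding up, n = 8.

n = 8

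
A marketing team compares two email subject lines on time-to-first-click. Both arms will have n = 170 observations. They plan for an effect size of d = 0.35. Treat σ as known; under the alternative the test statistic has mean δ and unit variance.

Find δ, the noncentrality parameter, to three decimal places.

δ ≈ 3.227

The noncentrality parameter scales effect size by the design's sample-size factor: δ = d·√(n/2) = 0.35 × √(170/2) = 3.2268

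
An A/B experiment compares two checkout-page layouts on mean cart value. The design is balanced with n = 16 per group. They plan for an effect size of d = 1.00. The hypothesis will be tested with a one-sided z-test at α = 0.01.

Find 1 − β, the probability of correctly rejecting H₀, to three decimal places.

Noncentrality parameter: δ = d·√(n/2) = 1.00 × √(16/2) = 2.8284
One-sided α = 0.01 → critical value z_{0.01} = 2.326.
Power = Φ(δ − 2.326) = Φ(0.502) = 0.6922.

Power ≈ 0.692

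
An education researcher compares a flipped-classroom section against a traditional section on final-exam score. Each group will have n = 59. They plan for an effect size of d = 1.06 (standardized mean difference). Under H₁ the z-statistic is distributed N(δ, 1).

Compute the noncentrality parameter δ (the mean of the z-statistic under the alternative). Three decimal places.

δ ≈ 5.757

δ = d·√(n/2) = 1.06 × √(59/2) = 5.7573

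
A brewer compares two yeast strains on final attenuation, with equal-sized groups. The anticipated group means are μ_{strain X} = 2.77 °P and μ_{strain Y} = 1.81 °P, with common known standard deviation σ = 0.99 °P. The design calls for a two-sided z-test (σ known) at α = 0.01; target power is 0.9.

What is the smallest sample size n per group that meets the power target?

Standardized effect: d = |μ_{strain X} − μ_{strain Y}| / σ = |2.77 − 1.81| / 0.99 = 0.9697
Set Φ(δ − 2.576) = 0.9; then δ − 2.576 = Φ⁻¹(0.9) = 1.282, giving δ = 3.857.
(Ignoring the negligible lower-tail rejection probability gives the usual closed-form inversion.)
δ = d·√(n/2) ⇒ n = 2(δ/d)² = 2 × (3.857 / 0.9697)² = 31.65.
Rounding up, n = 32 per group.

n = 32 per group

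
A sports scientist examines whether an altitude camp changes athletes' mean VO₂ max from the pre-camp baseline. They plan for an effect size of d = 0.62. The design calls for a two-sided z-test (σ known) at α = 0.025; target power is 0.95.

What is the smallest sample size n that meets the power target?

n = 40

For power 0.95 need Φ(δ − z_{0.0125}) = 0.95, so δ = z_{0.0125} + z_{0.05} = 2.241 + 1.645 = 3.886.
(Ignoring the negligible lower-tail rejection probability gives the usual closed-form inversion.)
δ = d·√n ⇒ n = (δ/d)² = (3.886 / 0.62)² = 39.29.
Round up to the next whole unit.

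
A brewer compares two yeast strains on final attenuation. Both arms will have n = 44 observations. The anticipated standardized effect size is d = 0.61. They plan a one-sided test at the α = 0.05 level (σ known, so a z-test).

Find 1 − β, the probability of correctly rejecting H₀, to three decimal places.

Noncentrality parameter: δ = d·√(n/2) = 0.61 × √(44/2) = 2.8612
One-sided α = 0.05 → critical value z_{0.05} = 1.645.
Power = Φ(δ − 1.645) = Φ(1.216) = 0.8881.

Power ≈ 0.888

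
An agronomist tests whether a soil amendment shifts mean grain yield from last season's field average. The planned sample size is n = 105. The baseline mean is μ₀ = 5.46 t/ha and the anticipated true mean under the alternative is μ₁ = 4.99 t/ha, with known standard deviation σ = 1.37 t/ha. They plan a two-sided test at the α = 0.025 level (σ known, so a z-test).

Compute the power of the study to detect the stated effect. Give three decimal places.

Power ≈ 0.899

Standardized effect: d = |μ₁ − μ₀| / σ = |4.99 − 5.46| / 1.37 = 0.3431
Noncentrality parameter: δ = d·√n = 0.3431 × √105 = 3.5154
Critical value for a two-sided test at α = 0.025: z_{α/2} = 2.241.
Power = Φ(δ − 2.241) + Φ(−δ − 2.241) = Φ(1.274) + Φ(-5.757) = 0.8987 + 0.0000 = 0.8987.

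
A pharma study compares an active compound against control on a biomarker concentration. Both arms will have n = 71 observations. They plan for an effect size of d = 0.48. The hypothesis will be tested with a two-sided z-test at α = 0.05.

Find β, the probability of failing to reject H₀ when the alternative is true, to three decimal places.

β ≈ 0.184

Noncentrality parameter: δ = d·√(n/2) = 0.48 × √(71/2) = 2.8599
Two-sided α = 0.05 → critical value z_{0.025} = 1.960.
Power = Φ(δ − 1.960) + Φ(−δ − 1.960) = Φ(0.900) + Φ(-4.820) = 0.8159 + 0.0000 = 0.8159.
Type II error: β = 1 − power = 1 − 0.8159 = 0.1841.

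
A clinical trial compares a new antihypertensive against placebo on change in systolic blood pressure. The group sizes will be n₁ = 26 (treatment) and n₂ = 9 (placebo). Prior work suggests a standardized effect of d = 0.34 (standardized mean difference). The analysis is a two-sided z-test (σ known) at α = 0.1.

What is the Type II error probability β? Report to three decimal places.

β ≈ 0.772

Noncentrality parameter: δ = d / √(1/n₁ + 1/n₂) = 0.34 / √(1/26 + 1/9) = 0.8791
Critical value for a two-sided test at α = 0.1: z_{α/2} = 1.645.
Power = Φ(δ − 1.645) + Φ(−δ − 1.645) = Φ(-0.766) + Φ(-2.524) = 0.2219 + 0.0058 = 0.2277.
Type II error: β = 1 − power = 1 − 0.2277 = 0.7723.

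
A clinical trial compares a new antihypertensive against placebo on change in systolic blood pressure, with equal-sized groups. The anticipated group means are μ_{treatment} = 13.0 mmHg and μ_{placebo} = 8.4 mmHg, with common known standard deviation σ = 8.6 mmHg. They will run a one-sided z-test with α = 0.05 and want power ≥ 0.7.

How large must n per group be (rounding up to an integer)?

n = 33 per group

Standardized effect: d = |μ_{treatment} − μ_{placebo}| / σ = |13.0 − 8.4| / 8.6 = 0.5349
Set Φ(δ − 1.645) = 0.7; then δ − 1.645 = Φ⁻¹(0.7) = 0.524, giving δ = 2.169.
δ = d·√(n/2) ⇒ n = 2(δ/d)² = 2 × (2.169 / 0.5349)² = 32.90.
Round up to the next whole unit.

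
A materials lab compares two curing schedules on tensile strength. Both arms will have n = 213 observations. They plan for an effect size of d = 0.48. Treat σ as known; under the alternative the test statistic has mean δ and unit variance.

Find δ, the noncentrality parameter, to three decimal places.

δ ≈ 4.954

The noncentrality parameter scales effect size by the design's sample-size factor: δ = d·√(n/2) = 0.48 × √(213/2) = 4.9535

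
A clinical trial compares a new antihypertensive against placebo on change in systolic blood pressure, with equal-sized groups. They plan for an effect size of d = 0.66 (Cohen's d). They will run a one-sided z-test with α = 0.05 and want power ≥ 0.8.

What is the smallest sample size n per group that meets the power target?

n = 29 per group

For power 0.8 need Φ(δ − z_{0.05}) = 0.8, so δ = z_{0.05} + z_{0.20} = 1.645 + 0.842 = 2.486.
δ = d·√(n/2) ⇒ n = 2(δ/d)² = 2 × (2.486 / 0.66)² = 28.39.
Round up to the next whole unit.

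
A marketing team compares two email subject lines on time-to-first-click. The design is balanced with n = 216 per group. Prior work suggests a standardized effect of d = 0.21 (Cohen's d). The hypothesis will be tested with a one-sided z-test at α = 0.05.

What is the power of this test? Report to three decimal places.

Noncentrality parameter: δ = d·√(n/2) = 0.21 × √(216/2) = 2.1824
Critical value for a one-sided test at α = 0.05: z_α = 1.645.
Power = Φ(δ − 1.645) = Φ(0.538) = 0.7045.

Power ≈ 0.705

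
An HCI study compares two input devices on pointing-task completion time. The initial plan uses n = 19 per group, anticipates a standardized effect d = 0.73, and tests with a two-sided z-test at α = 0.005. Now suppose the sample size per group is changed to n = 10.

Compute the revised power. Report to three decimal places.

Power ≈ 0.120

With n = 10 per group: δ = d·√(n/2) = 0.73 × √(10/2) = 1.6323. Critical value z_{0.0025} = 2.807.
Revised power = Φ(δ − 2.807) + Φ(−δ − 2.807) = Φ(-1.175) + Φ(-4.439) = 0.1201 + 0.0000 = 0.1201.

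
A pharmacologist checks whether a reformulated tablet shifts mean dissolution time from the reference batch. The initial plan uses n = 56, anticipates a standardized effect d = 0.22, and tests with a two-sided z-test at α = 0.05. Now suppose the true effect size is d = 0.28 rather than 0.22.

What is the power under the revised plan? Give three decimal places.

Power ≈ 0.554

With d = 0.28: δ = d·√n = 0.28 × √56 = 2.0953. Critical value z_{0.025} = 1.960.
Revised power = Φ(δ − 1.960) + Φ(−δ − 1.960) = Φ(0.135) + Φ(-4.055) = 0.5538 + 0.0000 = 0.5539.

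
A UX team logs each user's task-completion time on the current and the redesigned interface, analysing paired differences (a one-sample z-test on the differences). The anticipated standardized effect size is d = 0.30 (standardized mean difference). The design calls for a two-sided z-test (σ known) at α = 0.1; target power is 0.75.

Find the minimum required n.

Set Φ(δ − 1.645) = 0.75; then δ − 1.645 = Φ⁻¹(0.75) = 0.674, giving δ = 2.319.
(Ignoring the negligible lower-tail rejection probability gives the usual closed-form inversion.)
δ = d·√n ⇒ n = (δ/d)² = (2.319 / 0.30)² = 59.77.
Rounding up, n = 60.

n = 60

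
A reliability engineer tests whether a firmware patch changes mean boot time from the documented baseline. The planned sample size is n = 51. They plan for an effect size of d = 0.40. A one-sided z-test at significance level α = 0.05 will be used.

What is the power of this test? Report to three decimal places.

Power ≈ 0.887

Noncentrality parameter: δ = d·√n = 0.40 × √51 = 2.8566
One-sided α = 0.05 → critical value z_{0.05} = 1.645.
Power = P(Z > 1.645 − δ) = Φ(1.212) = 0.8872.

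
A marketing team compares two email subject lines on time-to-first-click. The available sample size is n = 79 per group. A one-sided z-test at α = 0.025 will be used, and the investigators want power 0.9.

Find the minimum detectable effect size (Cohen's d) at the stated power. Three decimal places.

d ≈ 0.516

Need Φ(δ − 1.960) = 0.9, so δ = 1.960 + 1.282 = 3.242.
δ = d·√(n/2) ⇒ d = δ/√(n/2) = 3.242/√(79/2) = 0.5158.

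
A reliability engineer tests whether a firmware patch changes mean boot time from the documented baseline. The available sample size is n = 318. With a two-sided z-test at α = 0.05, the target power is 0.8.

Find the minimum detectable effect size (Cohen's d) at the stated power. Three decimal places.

Required noncentrality: δ = z_{0.025} + z_{0.20} = 1.960 + 0.842 = 2.802.
(The second rejection-region term Φ(−δ − z_{α/2}) is negligible and dropped.)
δ = d·√n ⇒ d = δ/√n = 2.802/√318 = 0.1571.

d ≈ 0.157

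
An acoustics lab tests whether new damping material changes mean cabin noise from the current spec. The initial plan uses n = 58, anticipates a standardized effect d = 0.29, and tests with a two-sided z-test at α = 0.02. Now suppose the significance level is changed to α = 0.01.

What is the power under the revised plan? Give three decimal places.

Power ≈ 0.357

δ = d·√n = 0.29 × √58 = 2.2086 (unchanged). New critical value: z_{0.005} = 2.576.
Revised power = Φ(δ − 2.576) + Φ(−δ − 2.576) = Φ(-0.367) + Φ(-4.784) = 0.3567 + 0.0000 = 0.3567.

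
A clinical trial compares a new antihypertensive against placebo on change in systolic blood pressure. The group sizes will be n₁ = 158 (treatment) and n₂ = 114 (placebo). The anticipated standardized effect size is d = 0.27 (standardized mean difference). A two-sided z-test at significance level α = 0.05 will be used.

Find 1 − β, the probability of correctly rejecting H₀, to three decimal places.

Power ≈ 0.594

Noncentrality parameter: δ = d / √(1/n₁ + 1/n₂) = 0.27 / √(1/158 + 1/114) = 2.1972
Critical value for a two-sided test at α = 0.05: z_{α/2} = 1.960.
Power = Φ(δ − 1.960) + Φ(−δ − 1.960) = Φ(0.237) + Φ(-4.157) = 0.5937 + 0.0000 = 0.5938.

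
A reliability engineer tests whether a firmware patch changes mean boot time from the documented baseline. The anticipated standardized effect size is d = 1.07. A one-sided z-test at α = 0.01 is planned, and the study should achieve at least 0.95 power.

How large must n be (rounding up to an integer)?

n = 14

For power 0.95 need Φ(δ − z_{0.01}) = 0.95, so δ = z_{0.01} + z_{0.05} = 2.326 + 1.645 = 3.971.
δ = d·√n ⇒ n = (δ/d)² = (3.971 / 1.07)² = 13.77.
Rounding up, n = 14.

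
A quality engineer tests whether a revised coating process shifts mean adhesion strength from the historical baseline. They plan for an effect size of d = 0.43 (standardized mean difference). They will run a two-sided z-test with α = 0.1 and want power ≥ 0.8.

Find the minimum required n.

For power 0.8 need Φ(δ − z_{0.05}) = 0.8, so δ = z_{0.05} + z_{0.20} = 1.645 + 0.842 = 2.486.
(For δ > 0 the lower-tail rejection region contributes negligibly to power, so the one-term inversion is standard.)
δ = d·√n ⇒ n = (δ/d)² = (2.486 / 0.43)² = 33.44.
Round up to the next whole unit.

n = 34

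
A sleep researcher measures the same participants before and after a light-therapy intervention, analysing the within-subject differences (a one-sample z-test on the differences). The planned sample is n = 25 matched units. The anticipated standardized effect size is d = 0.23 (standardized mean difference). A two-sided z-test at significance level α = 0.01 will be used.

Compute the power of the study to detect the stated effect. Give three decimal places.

Power ≈ 0.077

Noncentrality parameter: λ = d·√n = 0.23 × √25 = 1.1500
Critical value for a two-sided test at α = 0.01: z_{α/2} = 2.576.
Power = Φ(λ − 2.576) + Φ(−λ − 2.576) = Φ(-1.426) + Φ(-3.726) = 0.0770 + 0.0001 = 0.0771.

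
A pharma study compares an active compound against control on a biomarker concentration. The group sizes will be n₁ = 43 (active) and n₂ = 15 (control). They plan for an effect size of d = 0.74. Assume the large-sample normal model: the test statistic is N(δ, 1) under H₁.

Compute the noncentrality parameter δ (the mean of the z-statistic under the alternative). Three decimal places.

δ ≈ 2.468

δ = d / √(1/n₁ + 1/n₂) = 0.74 / √(1/43 + 1/15) = 2.4677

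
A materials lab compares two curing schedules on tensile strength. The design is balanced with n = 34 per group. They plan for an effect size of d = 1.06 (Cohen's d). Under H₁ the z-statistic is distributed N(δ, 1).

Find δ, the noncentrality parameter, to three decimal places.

The noncentrality parameter scales effect size by the design's sample-size factor: δ = d·√(n/2) = 1.06 × √(34/2) = 4.3705

δ ≈ 4.370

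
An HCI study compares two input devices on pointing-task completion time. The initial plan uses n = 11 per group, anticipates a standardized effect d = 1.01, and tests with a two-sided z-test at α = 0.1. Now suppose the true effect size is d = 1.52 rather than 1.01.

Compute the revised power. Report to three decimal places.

With d = 1.52: δ = d·√(n/2) = 1.52 × √(11/2) = 3.5647. Critical value z_{0.05} = 1.645.
Revised power = Φ(δ − 1.645) + Φ(−δ − 1.645) = Φ(1.920) + Φ(-5.210) = 0.9726 + 0.0000 = 0.9726.

Power ≈ 0.973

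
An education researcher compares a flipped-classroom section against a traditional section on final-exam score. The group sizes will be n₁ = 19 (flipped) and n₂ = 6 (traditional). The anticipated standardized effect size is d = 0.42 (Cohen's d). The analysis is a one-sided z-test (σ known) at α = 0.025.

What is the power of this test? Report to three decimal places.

Power ≈ 0.144

Noncentrality parameter: δ = d / √(1/n₁ + 1/n₂) = 0.42 / √(1/19 + 1/6) = 0.8969
One-sided α = 0.025 → critical value z_{0.025} = 1.960.
Power = Φ(δ − 1.960) = Φ(-1.063) = 0.1439.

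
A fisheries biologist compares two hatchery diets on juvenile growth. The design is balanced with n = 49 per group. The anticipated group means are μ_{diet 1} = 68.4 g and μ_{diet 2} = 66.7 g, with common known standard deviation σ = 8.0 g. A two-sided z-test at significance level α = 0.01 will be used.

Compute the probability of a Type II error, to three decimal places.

β ≈ 0.936

Standardized effect: d = |μ_{diet 1} − μ_{diet 2}| / σ = |68.4 − 66.7| / 8.0 = 0.2125
Noncentrality parameter: δ = d·√(n/2) = 0.2125 × √(49/2) = 1.0518
Critical value for a two-sided test at α = 0.01: z_{α/2} = 2.576.
Power = Φ(δ − 2.576) + Φ(−δ − 2.576) = Φ(-1.524) + Φ(-3.628) = 0.0638 + 0.0001 = 0.0639.
Type II error: β = 1 − power = 1 − 0.0639 = 0.9361.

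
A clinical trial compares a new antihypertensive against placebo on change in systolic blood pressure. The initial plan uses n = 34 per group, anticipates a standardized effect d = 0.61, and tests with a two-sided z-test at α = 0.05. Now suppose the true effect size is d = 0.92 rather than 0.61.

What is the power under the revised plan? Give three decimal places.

Power ≈ 0.967

With d = 0.92: δ = d·√(n/2) = 0.92 × √(34/2) = 3.7933. Critical value z_{0.025} = 1.960.
Revised power = Φ(δ − 1.960) + Φ(−δ − 1.960) = Φ(1.833) + Φ(-5.753) = 0.9666 + 0.0000 = 0.9666.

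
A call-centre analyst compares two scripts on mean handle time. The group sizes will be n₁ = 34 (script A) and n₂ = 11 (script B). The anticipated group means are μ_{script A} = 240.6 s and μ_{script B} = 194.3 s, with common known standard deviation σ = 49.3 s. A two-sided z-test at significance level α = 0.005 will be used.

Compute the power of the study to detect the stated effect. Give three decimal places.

Power ≈ 0.460

Standardized effect: d = |μ_{script A} − μ_{script B}| / σ = |240.6 − 194.3| / 49.3 = 0.9391
Noncentrality parameter: δ = d / √(1/n₁ + 1/n₂) = 0.9391 / √(1/34 + 1/11) = 2.7075
Critical value for a two-sided test at α = 0.005: z_{α/2} = 2.807.
Power = Φ(δ − 2.807) + Φ(−δ − 2.807) = Φ(-0.100) + Φ(-5.515) = 0.4603 + 0.0000 = 0.4603.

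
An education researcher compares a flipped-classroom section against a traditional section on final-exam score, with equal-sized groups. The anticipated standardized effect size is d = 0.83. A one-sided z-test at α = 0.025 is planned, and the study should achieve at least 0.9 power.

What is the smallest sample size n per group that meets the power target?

For power 0.9 need Φ(δ − z_{0.025}) = 0.9, so δ = z_{0.025} + z_{0.10} = 1.960 + 1.282 = 3.242.
δ = d·√(n/2) ⇒ n = 2(δ/d)² = 2 × (3.242 / 0.83)² = 30.50.
Round up to the next whole unit.

n = 31 per group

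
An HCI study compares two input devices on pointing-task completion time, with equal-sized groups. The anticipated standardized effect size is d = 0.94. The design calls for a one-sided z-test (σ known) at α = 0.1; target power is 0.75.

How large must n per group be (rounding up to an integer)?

Set Φ(δ − 1.282) = 0.75; then δ − 1.282 = Φ⁻¹(0.75) = 0.674, giving δ = 1.956.
δ = d·√(n/2) ⇒ n = 2(δ/d)² = 2 × (1.956 / 0.94)² = 8.66.
Rounding up, n = 9 per group.

n = 9 per group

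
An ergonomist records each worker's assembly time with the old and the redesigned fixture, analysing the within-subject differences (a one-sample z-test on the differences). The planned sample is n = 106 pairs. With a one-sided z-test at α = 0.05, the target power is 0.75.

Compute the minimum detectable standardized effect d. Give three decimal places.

d ≈ 0.225

Need Φ(δ − 1.645) = 0.75, so δ = 1.645 + 0.674 = 2.319.
δ = d·√n ⇒ d = δ/√n = 2.319/√106 = 0.2253.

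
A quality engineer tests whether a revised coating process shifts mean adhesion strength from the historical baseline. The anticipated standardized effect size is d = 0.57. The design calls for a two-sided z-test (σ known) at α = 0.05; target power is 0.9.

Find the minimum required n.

n = 33

Set Φ(δ − 1.960) = 0.9; then δ − 1.960 = Φ⁻¹(0.9) = 1.282, giving δ = 3.242.
(Ignoring the negligible lower-tail rejection probability gives the usual closed-form inversion.)
δ = d·√n ⇒ n = (δ/d)² = (3.242 / 0.57)² = 32.34.
Rounding up, n = 33.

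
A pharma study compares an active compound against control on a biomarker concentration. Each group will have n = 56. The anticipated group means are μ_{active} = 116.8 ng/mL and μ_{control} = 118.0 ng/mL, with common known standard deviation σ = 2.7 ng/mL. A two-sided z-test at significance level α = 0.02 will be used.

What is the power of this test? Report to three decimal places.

Standardized effect: d = |μ_{active} − μ_{control}| / σ = |116.8 − 118.0| / 2.7 = 0.4444
Noncentrality parameter: δ = d·√(n/2) = 0.4444 × √(56/2) = 2.3518
Critical value for a two-sided test at α = 0.02: z_{α/2} = 2.326.
Power = Φ(δ − 2.326) + Φ(−δ − 2.326) = Φ(0.025) + Φ(-4.678) = 0.5101 + 0.0000 = 0.5101.

Power ≈ 0.510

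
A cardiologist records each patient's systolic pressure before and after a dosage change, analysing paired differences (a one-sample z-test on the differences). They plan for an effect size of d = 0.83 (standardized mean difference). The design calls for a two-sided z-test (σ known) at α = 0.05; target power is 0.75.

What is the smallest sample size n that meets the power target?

For power 0.75 need Φ(δ − z_{0.025}) = 0.75, so δ = z_{0.025} + z_{0.25} = 1.960 + 0.674 = 2.634.
(The Φ(−δ − z_{α/2}) term is vanishingly small for δ > 0 and is dropped in the standard sample-size formula.)
δ = d·√n ⇒ n = (δ/d)² = (2.634 / 0.83)² = 10.07.
Rounding up, n = 11.

n = 11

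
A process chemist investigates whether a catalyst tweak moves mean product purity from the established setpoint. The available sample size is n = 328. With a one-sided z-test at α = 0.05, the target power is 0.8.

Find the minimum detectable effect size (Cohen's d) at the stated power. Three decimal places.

d ≈ 0.137

Need Φ(δ − 1.645) = 0.8, so δ = 1.645 + 0.842 = 2.486.
δ = d·√n ⇒ d = δ/√n = 2.486/√328 = 0.1373.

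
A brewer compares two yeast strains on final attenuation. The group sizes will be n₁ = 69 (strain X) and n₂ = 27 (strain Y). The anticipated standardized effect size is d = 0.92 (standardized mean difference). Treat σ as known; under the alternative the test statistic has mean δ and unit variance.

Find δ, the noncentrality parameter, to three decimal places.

The noncentrality parameter scales effect size by the design's sample-size factor: δ = d / √(1/n₁ + 1/n₂) = 0.92 / √(1/69 + 1/27) = 4.0528

δ ≈ 4.053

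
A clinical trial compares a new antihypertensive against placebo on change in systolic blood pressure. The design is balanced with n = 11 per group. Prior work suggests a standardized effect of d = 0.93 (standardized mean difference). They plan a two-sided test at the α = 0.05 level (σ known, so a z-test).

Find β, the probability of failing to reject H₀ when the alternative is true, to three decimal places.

Noncentrality parameter: δ = d·√(n/2) = 0.93 × √(11/2) = 2.1810
Critical value for a two-sided test at α = 0.05: z_{α/2} = 1.960.
Power = Φ(δ − 1.960) + Φ(−δ − 1.960) = Φ(0.221) + Φ(-4.141) = 0.5875 + 0.0000 = 0.5875.
Type II error: β = 1 − power = 1 − 0.5875 = 0.4125.

β ≈ 0.412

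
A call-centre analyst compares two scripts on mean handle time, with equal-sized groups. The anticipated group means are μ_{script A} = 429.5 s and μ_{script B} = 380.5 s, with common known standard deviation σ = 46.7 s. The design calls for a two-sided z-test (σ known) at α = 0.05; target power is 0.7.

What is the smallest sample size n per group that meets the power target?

n = 12 per group

Standardized effect: d = |μ_{script A} − μ_{script B}| / σ = |429.5 − 380.5| / 46.7 = 1.0493
For power 0.7 need Φ(δ − z_{0.025}) = 0.7, so δ = z_{0.025} + z_{0.30} = 1.960 + 0.524 = 2.484.
(For δ > 0 the lower-tail rejection region contributes negligibly to power, so the one-term inversion is standard.)
δ = d·√(n/2) ⇒ n = 2(δ/d)² = 2 × (2.484 / 1.0493)² = 11.21.
Round up to the next whole unit.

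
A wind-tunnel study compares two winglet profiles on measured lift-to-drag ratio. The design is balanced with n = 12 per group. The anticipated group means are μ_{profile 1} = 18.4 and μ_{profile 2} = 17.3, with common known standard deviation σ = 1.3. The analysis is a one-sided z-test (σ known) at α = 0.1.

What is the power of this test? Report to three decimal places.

Standardized effect: d = |μ_{profile 1} − μ_{profile 2}| / σ = |18.4 − 17.3| / 1.3 = 0.8462
Noncentrality parameter: δ = d·√(n/2) = 0.8462 × √(12/2) = 2.0726
One-sided α = 0.1 → critical value z_{0.1} = 1.282.
Power = Φ(δ − 1.282) = Φ(0.791) = 0.7856.

Power ≈ 0.786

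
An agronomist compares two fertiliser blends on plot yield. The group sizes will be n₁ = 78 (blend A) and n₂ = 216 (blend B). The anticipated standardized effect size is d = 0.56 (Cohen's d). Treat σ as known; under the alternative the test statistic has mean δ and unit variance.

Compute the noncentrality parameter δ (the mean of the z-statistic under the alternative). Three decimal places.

δ = d / √(1/n₁ + 1/n₂) = 0.56 / √(1/78 + 1/216) = 4.2392

δ ≈ 4.239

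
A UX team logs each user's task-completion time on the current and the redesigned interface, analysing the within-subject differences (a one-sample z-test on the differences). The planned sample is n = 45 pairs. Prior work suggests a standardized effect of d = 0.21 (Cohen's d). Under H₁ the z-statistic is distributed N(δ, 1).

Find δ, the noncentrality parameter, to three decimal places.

δ = d·√n = 0.21 × √45 = 1.4087

δ ≈ 1.409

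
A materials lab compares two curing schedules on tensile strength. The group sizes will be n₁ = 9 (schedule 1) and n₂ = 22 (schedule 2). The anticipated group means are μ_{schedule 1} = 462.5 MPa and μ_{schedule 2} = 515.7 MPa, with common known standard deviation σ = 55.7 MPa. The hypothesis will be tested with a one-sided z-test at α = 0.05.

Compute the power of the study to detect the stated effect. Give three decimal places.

Standardized effect: d = |μ_{schedule 1} − μ_{schedule 2}| / σ = |462.5 − 515.7| / 55.7 = 0.9551
Noncentrality parameter: δ = d / √(1/n₁ + 1/n₂) = 0.9551 / √(1/9 + 1/22) = 2.4138
Critical value for a one-sided test at α = 0.05: z_α = 1.645.
Power = Φ(δ − 1.645) = Φ(0.769) = 0.7790.

Power ≈ 0.779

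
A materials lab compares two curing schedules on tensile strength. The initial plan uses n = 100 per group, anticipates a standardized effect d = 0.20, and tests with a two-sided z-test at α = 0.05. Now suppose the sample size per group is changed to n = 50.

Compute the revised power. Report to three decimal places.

With n = 50 per group: δ = d·√(n/2) = 0.20 × √(50/2) = 1.0000. Critical value z_{0.025} = 1.960.
Revised power = Φ(δ − 1.960) + Φ(−δ − 1.960) = Φ(-0.960) + Φ(-2.960) = 0.1685 + 0.0015 = 0.1701.

Power ≈ 0.170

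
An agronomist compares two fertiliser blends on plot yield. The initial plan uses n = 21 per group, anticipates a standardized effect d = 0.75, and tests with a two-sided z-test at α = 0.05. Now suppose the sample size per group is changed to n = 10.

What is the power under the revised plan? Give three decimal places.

With n = 10 per group: δ = d·√(n/2) = 0.75 × √(10/2) = 1.6771. Critical value z_{0.025} = 1.960.
Revised power = Φ(δ − 1.960) + Φ(−δ − 1.960) = Φ(-0.283) + Φ(-3.637) = 0.3886 + 0.0001 = 0.3888.

Power ≈ 0.389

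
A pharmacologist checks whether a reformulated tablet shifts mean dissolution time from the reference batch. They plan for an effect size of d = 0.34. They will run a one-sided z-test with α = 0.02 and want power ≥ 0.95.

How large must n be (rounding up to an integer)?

Set Φ(δ − 2.054) = 0.95; then δ − 2.054 = Φ⁻¹(0.95) = 1.645, giving δ = 3.699.
δ = d·√n ⇒ n = (δ/d)² = (3.699 / 0.34)² = 118.34.
Rounding up, n = 119.

n = 119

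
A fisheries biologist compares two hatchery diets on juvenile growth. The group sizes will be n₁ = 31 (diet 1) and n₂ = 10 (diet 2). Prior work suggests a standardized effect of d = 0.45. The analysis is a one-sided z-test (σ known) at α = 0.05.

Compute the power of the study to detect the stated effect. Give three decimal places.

Noncentrality parameter: δ = d / √(1/n₁ + 1/n₂) = 0.45 / √(1/31 + 1/10) = 1.2374
Critical value for a one-sided test at α = 0.05: z_α = 1.645.
Power = Φ(δ − 1.645) = Φ(-0.407) = 0.3418.

Power ≈ 0.342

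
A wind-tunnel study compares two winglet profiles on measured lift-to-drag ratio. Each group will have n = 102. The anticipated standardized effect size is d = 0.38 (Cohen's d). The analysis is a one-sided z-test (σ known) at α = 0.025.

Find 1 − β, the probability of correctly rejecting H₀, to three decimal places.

Power ≈ 0.775

Noncentrality parameter: δ = d·√(n/2) = 0.38 × √(102/2) = 2.7137
One-sided α = 0.025 → critical value z_{0.025} = 1.960.
Power = P(Z > 1.960 − δ) = Φ(0.754) = 0.7745.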